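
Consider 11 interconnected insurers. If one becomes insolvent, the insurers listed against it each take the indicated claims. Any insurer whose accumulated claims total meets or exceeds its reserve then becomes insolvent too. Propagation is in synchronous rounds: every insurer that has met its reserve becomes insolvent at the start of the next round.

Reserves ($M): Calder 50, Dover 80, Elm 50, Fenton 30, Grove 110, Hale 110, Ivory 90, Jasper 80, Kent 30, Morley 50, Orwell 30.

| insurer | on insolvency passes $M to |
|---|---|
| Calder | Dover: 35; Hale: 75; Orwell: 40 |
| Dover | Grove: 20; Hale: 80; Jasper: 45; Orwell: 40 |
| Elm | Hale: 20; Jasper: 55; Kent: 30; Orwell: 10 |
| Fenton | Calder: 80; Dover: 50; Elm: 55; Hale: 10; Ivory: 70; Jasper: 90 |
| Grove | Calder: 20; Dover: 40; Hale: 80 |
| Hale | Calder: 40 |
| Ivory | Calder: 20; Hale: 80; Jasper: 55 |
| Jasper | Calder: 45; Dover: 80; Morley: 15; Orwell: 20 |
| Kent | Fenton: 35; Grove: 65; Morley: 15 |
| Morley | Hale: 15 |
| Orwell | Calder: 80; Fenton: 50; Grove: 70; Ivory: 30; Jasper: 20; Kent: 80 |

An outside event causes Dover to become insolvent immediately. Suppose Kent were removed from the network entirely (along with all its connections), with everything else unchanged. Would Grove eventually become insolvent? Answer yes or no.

no

With Kent removed:
Round 1 — Dover becomes insolvent (initial).
  Grove: +20 → 20 < 110
  Hale: +80 → 80 < 110
  Jasper: +45 → 45 < 80
  Orwell: +40 → 40 ≥ 30
Round 2 — Orwell becomes insolvent.
  Calder: +80 → 80 ≥ 50
  Fenton: +50 → 50 ≥ 30
  Grove: +70 → 90 < 110
  Ivory: +30 → 30 < 90
  Jasper: +20 → 65 < 80
Round 3 — Calder, Fenton become insolvent.
  Elm: +55 → 55 ≥ 50
  Hale: +75+10 → 165 ≥ 110
  Ivory: +70 → 100 ≥ 90
  Jasper: +90 → 155 ≥ 80
Round 4 — Elm, Hale, Ivory, Jasper become insolvent.
  Morley: +15 → 15 < 50
No further insolvencies.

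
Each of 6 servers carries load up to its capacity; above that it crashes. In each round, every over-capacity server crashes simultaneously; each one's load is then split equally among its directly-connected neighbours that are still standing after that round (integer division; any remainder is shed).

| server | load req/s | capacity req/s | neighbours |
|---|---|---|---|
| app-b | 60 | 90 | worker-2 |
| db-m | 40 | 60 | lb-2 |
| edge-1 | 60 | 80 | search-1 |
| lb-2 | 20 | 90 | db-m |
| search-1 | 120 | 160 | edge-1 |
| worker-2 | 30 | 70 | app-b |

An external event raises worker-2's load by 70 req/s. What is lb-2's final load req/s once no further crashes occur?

20

Round 1 — worker-2 at 100 > 70. worker-2 crashes.
  worker-2 sheds 100 req/s to app-b: 100 each.
    app-b: 60+100 = 160 > 90
Round 2 — app-b crashes.
  app-b sheds 160 req/s: no online neighbours, lost.
No further crashes.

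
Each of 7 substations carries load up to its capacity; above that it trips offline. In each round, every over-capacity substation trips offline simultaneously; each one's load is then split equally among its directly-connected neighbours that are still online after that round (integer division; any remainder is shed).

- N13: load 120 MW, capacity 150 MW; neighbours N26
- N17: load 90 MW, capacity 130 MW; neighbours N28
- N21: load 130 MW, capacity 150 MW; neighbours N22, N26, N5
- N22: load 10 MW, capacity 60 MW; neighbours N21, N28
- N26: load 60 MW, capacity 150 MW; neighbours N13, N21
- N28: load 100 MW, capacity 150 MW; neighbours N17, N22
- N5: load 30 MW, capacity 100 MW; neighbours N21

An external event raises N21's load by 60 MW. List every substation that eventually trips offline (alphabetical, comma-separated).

Round 1 — N21 at 190 > 150. N21 trips offline.
  N21 sheds 190 MW to N22, N26, N5: 63 each (1 lost).
    N22: 10+63 = 73 > 60
    N26: 60+63 = 123 ≤ 150
    N5: 30+63 = 93 ≤ 100
Round 2 — N22 trips offline.
  N22 sheds 73 MW to N28: 73 each.
    N28: 100+73 = 173 > 150
Round 3 — N28 trips offline.
  N28 sheds 173 MW to N17: 173 each.
    N17: 90+173 = 263 > 130
Round 4 — N17 trips offline.
  N17 sheds 263 MW: no online neighbours, lost.
No further trips.

N17, N21, N22, N28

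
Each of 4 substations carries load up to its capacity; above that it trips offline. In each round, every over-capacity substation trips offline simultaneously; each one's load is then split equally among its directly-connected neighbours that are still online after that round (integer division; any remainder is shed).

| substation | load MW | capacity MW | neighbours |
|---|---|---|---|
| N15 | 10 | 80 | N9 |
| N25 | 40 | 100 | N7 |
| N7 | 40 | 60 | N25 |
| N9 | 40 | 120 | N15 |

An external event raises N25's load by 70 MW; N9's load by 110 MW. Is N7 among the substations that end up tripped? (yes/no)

Round 1 — N25 at 110 > 100; N9 at 150 > 120. N25, N9 trip offline.
  N25 sheds 110 MW to N7: 110 each.
    N7: 40+110 = 150 > 60
  N9 sheds 150 MW to N15: 150 each.
    N15: 10+150 = 160 > 80
Round 2 — N15, N7 trip offline.
  N15 sheds 160 MW: no online neighbours, lost.
  N7 sheds 150 MW: no online neighbours, lost.
No further trips.

yes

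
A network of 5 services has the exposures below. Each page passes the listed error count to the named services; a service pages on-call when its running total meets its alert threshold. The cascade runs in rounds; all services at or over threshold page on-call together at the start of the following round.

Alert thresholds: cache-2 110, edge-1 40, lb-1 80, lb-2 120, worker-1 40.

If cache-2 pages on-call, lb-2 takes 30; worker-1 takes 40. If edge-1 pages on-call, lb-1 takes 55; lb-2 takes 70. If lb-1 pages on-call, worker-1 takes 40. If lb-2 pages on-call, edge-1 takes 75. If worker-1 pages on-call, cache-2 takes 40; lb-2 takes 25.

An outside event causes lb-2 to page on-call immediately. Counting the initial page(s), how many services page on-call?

Round 1 — lb-2 pages on-call (initial).
  edge-1: +75 → 75 ≥ 40
Round 2 — edge-1 pages on-call.
  lb-1: +55 → 55 < 80
No further pages.

2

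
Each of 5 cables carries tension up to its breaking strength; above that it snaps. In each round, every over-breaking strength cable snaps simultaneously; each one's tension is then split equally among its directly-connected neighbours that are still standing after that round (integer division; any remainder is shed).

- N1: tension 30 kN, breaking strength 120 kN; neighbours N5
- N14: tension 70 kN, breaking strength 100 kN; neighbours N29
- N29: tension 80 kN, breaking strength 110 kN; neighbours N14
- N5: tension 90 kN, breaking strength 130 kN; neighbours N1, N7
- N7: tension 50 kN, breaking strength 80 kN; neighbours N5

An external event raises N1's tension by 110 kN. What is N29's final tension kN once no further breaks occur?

80

Round 1 — N1 at 140 > 120. N1 snaps.
  N1 sheds 140 kN to N5: 140 each.
    N5: 90+140 = 230 > 130
Round 2 — N5 snaps.
  N5 sheds 230 kN to N7: 230 each.
    N7: 50+230 = 280 > 80
Round 3 — N7 snaps.
  N7 sheds 280 kN: no online neighbours, lost.
No further breaks.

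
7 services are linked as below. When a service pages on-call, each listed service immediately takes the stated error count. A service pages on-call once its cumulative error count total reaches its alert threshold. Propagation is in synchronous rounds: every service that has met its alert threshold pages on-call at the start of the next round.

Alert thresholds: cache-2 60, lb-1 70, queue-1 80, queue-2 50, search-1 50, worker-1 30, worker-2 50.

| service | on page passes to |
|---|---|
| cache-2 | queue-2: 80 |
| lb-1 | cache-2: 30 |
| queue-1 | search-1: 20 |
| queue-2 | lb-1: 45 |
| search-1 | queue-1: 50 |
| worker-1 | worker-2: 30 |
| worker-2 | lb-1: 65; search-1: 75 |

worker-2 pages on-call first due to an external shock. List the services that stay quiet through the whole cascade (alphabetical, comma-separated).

Round 1 — worker-2 pages on-call (initial).
  lb-1: +65 → 65 < 70
  search-1: +75 → 75 ≥ 50
Round 2 — search-1 pages on-call.
  queue-1: +50 → 50 < 80
No further pages.

cache-2, lb-1, queue-1, queue-2, worker-1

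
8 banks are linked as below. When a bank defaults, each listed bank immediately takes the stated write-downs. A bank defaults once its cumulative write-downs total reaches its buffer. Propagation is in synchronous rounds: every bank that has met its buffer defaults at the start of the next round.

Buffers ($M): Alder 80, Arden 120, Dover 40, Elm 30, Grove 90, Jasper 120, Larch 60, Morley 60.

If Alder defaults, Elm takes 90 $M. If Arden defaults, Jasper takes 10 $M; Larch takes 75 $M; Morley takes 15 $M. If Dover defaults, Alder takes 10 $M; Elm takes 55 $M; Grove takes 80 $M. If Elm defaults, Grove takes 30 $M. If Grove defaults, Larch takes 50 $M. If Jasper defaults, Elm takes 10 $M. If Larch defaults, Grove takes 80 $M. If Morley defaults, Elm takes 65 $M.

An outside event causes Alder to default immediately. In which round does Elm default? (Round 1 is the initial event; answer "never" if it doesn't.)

Round 1 — Alder defaults (initial).
  Elm: +90 → 90 ≥ 30
Round 2 — Elm defaults.
  Grove: +30 → 30 < 90
No further defaults.

2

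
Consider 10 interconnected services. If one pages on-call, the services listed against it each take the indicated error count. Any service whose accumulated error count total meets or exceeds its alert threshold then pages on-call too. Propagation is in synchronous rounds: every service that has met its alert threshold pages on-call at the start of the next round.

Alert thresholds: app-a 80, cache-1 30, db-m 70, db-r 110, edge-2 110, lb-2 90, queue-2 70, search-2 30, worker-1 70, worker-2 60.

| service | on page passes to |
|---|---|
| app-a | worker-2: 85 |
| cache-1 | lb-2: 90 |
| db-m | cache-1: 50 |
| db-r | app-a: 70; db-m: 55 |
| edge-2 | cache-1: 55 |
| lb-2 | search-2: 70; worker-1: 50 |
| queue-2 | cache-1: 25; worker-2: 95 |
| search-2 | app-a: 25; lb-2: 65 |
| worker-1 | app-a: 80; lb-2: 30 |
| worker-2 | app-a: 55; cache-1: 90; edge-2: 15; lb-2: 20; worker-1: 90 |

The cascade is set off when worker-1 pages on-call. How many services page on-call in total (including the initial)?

6

Round 1 — worker-1 pages on-call (initial).
  app-a: +80 → 80 ≥ 80
  lb-2: +30 → 30 < 90
Round 2 — app-a pages on-call.
  worker-2: +85 → 85 ≥ 60
Round 3 — worker-2 pages on-call.
  cache-1: +90 → 90 ≥ 30
  edge-2: +15 → 15 < 110
  lb-2: +20 → 50 < 90
Round 4 — cache-1 pages on-call.
  lb-2: +90 → 140 ≥ 90
Round 5 — lb-2 pages on-call.
  search-2: +70 → 70 ≥ 30
Round 6 — search-2 pages on-call.
No further pages.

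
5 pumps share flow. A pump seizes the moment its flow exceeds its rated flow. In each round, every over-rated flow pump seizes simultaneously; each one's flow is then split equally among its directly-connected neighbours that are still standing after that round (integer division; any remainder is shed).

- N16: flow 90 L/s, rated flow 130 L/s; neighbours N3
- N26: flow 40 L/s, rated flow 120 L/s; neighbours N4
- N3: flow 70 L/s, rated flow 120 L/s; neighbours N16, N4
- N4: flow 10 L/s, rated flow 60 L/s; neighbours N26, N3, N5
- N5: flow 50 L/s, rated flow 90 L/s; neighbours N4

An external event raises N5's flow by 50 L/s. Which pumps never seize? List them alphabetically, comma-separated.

N26

Round 1 — N5 at 100 > 90. N5 seizes.
  N5 sheds 100 L/s to N4: 100 each.
    N4: 10+100 = 110 > 60
Round 2 — N4 seizes.
  N4 sheds 110 L/s to N26, N3: 55 each.
    N26: 40+55 = 95 ≤ 120
    N3: 70+55 = 125 > 120
Round 3 — N3 seizes.
  N3 sheds 125 L/s to N16: 125 each.
    N16: 90+125 = 215 > 130
Round 4 — N16 seizes.
  N16 sheds 215 L/s: no online neighbours, lost.
No further seizures.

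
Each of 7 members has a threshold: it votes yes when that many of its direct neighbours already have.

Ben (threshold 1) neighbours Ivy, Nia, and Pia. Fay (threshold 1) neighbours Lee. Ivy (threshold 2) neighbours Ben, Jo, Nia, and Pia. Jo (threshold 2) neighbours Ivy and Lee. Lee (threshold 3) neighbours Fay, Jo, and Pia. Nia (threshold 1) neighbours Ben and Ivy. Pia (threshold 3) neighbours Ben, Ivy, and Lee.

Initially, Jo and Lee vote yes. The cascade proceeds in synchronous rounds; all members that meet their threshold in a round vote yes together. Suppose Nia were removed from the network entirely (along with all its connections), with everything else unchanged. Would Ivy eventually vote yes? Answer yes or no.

no

With Nia removed:
Round 1 — Jo, Lee vote yes (initial).
Round 2 — checking thresholds:
  Fay: 1 of 1 neighbours ≥ 1, votes yes.
  Ivy: 1 of 3 neighbours < 2, holds.
  Pia: 1 of 3 neighbours < 3, holds.
Round 3 — no new yes votes; cascade stops.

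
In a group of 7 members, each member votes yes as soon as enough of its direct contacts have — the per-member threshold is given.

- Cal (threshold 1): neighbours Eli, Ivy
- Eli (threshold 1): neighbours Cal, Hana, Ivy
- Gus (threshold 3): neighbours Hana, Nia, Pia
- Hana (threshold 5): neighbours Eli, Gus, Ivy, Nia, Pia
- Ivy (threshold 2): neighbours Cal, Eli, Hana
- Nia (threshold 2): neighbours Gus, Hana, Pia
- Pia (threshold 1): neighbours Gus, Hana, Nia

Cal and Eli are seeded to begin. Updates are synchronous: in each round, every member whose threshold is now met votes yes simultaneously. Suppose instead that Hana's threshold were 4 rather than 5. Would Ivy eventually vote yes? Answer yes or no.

With Hana's threshold at 4:
Round 1 — Cal, Eli vote yes (initial).
Round 2 — checking thresholds:
  Hana: 1 of 5 neighbours < 4, below threshold.
  Ivy: 2 of 3 neighbours ≥ 2, votes yes.
Round 3 — no new yes votes; cascade stops.

yes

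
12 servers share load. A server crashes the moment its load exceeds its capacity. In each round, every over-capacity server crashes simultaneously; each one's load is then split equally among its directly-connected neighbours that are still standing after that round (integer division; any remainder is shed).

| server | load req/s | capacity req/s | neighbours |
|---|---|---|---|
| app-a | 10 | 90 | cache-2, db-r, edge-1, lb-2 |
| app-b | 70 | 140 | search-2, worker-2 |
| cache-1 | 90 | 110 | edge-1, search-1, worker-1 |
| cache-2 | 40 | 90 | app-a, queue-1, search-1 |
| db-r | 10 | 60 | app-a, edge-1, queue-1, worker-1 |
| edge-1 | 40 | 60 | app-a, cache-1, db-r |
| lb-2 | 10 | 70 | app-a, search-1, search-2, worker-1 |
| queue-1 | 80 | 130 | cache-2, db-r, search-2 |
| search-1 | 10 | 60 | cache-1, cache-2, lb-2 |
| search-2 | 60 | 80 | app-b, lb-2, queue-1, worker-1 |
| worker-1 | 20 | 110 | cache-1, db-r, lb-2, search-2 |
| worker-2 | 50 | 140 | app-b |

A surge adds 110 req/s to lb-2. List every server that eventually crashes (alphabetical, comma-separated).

Round 1 — lb-2 at 120 > 70. lb-2 crashes.
  lb-2 sheds 120 req/s to app-a, search-1, search-2, worker-1: 30 each.
    app-a: 10+30 = 40 ≤ 90
    search-1: 10+30 = 40 ≤ 60
    search-2: 60+30 = 90 > 80
    worker-1: 20+30 = 50 ≤ 110
Round 2 — search-2 crashes.
  search-2 sheds 90 req/s to app-b, queue-1, worker-1: 30 each.
    app-b: 70+30 = 100 ≤ 140
    queue-1: 80+30 = 110 ≤ 130
    worker-1: 50+30 = 80 ≤ 110
No further crashes.

lb-2, search-2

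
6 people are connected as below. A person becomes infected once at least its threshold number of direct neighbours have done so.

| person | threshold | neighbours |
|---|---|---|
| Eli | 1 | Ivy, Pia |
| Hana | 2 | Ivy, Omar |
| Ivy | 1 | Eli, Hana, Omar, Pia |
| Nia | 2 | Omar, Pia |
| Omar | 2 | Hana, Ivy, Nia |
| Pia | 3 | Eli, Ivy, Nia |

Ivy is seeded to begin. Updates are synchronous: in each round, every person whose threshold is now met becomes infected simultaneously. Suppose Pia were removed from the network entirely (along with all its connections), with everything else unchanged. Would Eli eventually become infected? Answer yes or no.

yes

With Pia removed:
Round 1 — Ivy becomes infected (initial).
Round 2 — checking thresholds:
  Eli: 1 of 1 neighbours ≥ 1, becomes infected.
  Hana: 1 of 2 neighbours < 2, not yet.
  Omar: 1 of 3 neighbours < 2, not yet.
Round 3 — no new infections; cascade stops.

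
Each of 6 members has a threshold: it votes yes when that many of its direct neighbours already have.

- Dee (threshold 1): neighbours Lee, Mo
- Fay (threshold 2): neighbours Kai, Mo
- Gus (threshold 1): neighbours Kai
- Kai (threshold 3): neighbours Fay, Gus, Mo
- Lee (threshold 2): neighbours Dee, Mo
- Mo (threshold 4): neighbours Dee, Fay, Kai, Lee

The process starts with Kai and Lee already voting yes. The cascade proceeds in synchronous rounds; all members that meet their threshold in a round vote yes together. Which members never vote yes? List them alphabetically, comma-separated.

Fay, Mo

Round 1 — Kai, Lee vote yes (initial).
Round 2 — checking thresholds:
  Dee: 1 of 2 neighbours ≥ 1, votes yes.
  Fay: 1 of 2 neighbours < 2, below threshold.
  Gus: 1 of 1 neighbours ≥ 1, votes yes.
  Mo: 2 of 4 neighbours < 4, below threshold.
Round 3 — no new yes votes; cascade stops.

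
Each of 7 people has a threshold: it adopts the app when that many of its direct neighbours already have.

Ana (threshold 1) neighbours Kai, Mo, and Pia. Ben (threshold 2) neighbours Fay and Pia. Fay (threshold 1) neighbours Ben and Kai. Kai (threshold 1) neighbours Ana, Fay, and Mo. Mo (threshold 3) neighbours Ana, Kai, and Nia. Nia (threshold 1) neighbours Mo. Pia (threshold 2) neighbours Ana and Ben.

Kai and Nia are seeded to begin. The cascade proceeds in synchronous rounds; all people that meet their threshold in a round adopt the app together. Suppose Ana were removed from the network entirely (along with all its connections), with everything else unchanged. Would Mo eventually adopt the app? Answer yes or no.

no

With Ana removed:
Round 1 — Kai, Nia adopt the app (initial).
Round 2 — checking thresholds:
  Fay: 1 of 2 neighbours ≥ 1, adopts the app.
  Mo: 2 of 2 neighbours < 3, below threshold.
Round 3 — no new adoptions; cascade stops.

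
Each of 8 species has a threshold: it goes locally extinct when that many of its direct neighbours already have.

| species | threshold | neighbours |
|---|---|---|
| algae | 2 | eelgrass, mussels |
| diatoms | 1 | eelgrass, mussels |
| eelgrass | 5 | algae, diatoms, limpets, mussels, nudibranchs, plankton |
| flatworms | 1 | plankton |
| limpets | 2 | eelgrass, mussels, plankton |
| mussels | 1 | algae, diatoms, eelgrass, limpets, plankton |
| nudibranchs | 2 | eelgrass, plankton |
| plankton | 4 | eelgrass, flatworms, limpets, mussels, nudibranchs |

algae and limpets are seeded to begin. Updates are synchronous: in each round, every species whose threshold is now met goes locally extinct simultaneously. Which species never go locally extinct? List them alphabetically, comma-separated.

Round 1 — algae, limpets go locally extinct (initial).
Round 2 — checking thresholds:
  eelgrass: 2 of 6 neighbours < 5, not yet.
  mussels: 2 of 5 neighbours ≥ 1, goes locally extinct.
  plankton: 1 of 5 neighbours < 4, not yet.
Round 3 — checking thresholds:
  diatoms: 1 of 2 neighbours ≥ 1, goes locally extinct.
  eelgrass: 3 of 6 neighbours < 5, not yet.
  plankton: 2 of 5 neighbours < 4, not yet.
Round 4 — no new extinctions; cascade stops.

eelgrass, flatworms, nudibranchs, plankton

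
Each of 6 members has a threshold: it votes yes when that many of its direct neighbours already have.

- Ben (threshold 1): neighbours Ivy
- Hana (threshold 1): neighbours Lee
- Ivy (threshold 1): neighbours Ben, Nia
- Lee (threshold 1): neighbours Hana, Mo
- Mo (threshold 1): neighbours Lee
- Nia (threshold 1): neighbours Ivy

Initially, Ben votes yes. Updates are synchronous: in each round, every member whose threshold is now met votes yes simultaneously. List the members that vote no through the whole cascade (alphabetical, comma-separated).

Round 1 — Ben votes yes (initial).
Round 2 — checking thresholds:
  Ivy: 1 of 2 neighbours ≥ 1, votes yes.
Round 3 — checking thresholds:
  Nia: 1 of 1 neighbours ≥ 1, votes yes.
Round 4 — no new yes votes; cascade stops.

Hana, Lee, Mo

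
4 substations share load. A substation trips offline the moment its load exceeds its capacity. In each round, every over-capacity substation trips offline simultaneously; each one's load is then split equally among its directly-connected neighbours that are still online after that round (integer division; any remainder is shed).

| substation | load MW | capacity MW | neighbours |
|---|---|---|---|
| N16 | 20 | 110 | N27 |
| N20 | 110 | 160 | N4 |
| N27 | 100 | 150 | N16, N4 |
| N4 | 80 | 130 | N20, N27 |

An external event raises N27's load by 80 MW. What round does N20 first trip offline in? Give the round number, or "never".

Round 1 — N27 at 180 > 150. N27 trips offline.
  N27 sheds 180 MW to N16, N4: 90 each.
    N16: 20+90 = 110 ≤ 110
    N4: 80+90 = 170 > 130
Round 2 — N4 trips offline.
  N4 sheds 170 MW to N20: 170 each.
    N20: 110+170 = 280 > 160
Round 3 — N20 trips offline.
  N20 sheds 280 MW: no online neighbours, lost.
No further trips.

3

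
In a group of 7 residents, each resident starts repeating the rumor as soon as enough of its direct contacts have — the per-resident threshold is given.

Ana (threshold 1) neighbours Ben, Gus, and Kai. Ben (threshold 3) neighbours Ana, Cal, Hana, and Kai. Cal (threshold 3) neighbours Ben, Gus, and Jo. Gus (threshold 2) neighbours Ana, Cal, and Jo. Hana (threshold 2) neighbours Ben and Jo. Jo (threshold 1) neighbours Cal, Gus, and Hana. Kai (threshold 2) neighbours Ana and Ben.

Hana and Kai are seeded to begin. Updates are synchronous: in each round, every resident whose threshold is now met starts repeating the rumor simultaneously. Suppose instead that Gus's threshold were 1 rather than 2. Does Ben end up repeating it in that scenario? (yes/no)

yes

With Gus's threshold at 1:
Round 1 — Hana, Kai start repeating the rumor (initial).
Round 2 — checking thresholds:
  Ana: 1 of 3 neighbours ≥ 1, starts repeating the rumor.
  Ben: 2 of 4 neighbours < 3, not yet.
  Jo: 1 of 3 neighbours ≥ 1, starts repeating the rumor.
Round 3 — checking thresholds:
  Ben: 3 of 4 neighbours ≥ 3, starts repeating the rumor.
  Cal: 1 of 3 neighbours < 3, not yet.
  Gus: 2 of 3 neighbours ≥ 1, starts repeating the rumor.
Round 4 — checking thresholds:
  Cal: 3 of 3 neighbours ≥ 3, starts repeating the rumor.
Round 5 — no new spreads; cascade stops.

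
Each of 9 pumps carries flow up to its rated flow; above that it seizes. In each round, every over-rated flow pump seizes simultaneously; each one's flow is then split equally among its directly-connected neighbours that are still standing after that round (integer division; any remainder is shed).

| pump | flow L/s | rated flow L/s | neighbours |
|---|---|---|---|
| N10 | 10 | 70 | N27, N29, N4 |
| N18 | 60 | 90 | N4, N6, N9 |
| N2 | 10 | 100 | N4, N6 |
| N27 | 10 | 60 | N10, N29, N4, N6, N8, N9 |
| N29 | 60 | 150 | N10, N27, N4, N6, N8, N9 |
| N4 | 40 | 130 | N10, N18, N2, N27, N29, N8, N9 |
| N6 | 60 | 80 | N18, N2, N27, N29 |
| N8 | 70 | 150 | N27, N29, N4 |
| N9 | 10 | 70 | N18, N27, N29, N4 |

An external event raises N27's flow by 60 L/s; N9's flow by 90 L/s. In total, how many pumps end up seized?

9

Round 1 — N27 at 70 > 60; N9 at 100 > 70. N27, N9 seize.
  N27 sheds 70 L/s to N10, N29, N4, N6, N8: 14 each.
    N10: 10+14 = 24 ≤ 70
    N29: 60+14 = 74 ≤ 150
    N4: 40+14 = 54 ≤ 130
    N6: 60+14 = 74 ≤ 80
    N8: 70+14 = 84 ≤ 150
  N9 sheds 100 L/s to N18, N29, N4: 33 each (1 lost).
    N18: 60+33 = 93 > 90
    N29: 74+33 = 107 ≤ 150
    N4: 54+33 = 87 ≤ 130
Round 2 — N18 seizes.
  N18 sheds 93 L/s to N4, N6: 46 each (1 lost).
    N4: 87+46 = 133 > 130
    N6: 74+46 = 120 > 80
Round 3 — N4, N6 seize.
  N4 sheds 133 L/s to N10, N2, N29, N8: 33 each (1 lost).
    N10: 24+33 = 57 ≤ 70
    N2: 10+33 = 43 ≤ 100
    N29: 107+33 = 140 ≤ 150
    N8: 84+33 = 117 ≤ 150
  N6 sheds 120 L/s to N2, N29: 60 each.
    N2: 43+60 = 103 > 100
    N29: 140+60 = 200 > 150
Round 4 — N2, N29 seize.
  N2 sheds 103 L/s: no online neighbours, lost.
  N29 sheds 200 L/s to N10, N8: 100 each.
    N10: 57+100 = 157 > 70
    N8: 117+100 = 217 > 150
Round 5 — N10, N8 seize.
  N10 sheds 157 L/s: no online neighbours, lost.
  N8 sheds 217 L/s: no online neighbours, lost.
No further seizures.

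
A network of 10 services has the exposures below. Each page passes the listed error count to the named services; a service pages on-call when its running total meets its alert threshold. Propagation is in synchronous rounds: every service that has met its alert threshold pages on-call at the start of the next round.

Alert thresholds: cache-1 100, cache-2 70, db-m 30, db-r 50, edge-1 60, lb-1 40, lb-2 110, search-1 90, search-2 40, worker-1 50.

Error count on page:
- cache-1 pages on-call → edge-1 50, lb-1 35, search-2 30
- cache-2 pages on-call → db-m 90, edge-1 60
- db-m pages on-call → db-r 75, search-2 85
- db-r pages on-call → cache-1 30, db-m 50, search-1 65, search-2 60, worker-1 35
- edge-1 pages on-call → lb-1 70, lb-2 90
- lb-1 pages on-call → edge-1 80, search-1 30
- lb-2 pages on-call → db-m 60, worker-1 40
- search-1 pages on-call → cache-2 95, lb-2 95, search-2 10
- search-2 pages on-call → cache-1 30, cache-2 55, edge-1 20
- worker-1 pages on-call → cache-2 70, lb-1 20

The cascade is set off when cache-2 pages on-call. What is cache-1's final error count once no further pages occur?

60

Round 1 — cache-2 pages on-call (initial).
  db-m: +90 → 90 ≥ 30
  edge-1: +60 → 60 ≥ 60
Round 2 — db-m, edge-1 page on-call.
  db-r: +75 → 75 ≥ 50
  lb-1: +70 → 70 ≥ 40
  lb-2: +90 → 90 < 110
  search-2: +85 → 85 ≥ 40
Round 3 — db-r, lb-1, search-2 page on-call.
  cache-1: +30+30 → 60 < 100
  search-1: +65+30 → 95 ≥ 90
  worker-1: +35 → 35 < 50
Round 4 — search-1 pages on-call.
  lb-2: +95 → 185 ≥ 110
Round 5 — lb-2 pages on-call.
  worker-1: +40 → 75 ≥ 50
Round 6 — worker-1 pages on-call.
No further pages.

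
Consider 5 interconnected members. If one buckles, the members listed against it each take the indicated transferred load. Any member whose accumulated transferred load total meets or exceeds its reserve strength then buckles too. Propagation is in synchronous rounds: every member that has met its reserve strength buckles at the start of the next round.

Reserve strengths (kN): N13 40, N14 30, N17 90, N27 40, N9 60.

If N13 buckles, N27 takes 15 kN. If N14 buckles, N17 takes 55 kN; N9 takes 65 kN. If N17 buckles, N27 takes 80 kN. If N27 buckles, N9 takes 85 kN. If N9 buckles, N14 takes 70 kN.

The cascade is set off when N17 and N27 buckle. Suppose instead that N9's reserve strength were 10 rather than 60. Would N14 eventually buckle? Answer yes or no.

yes

With N9's reserve strength at 10:
Round 1 — N17, N27 buckle (initial).
  N9: +85 → 85 ≥ 10
Round 2 — N9 buckles.
  N14: +70 → 70 ≥ 30
Round 3 — N14 buckles.
No further bucklings.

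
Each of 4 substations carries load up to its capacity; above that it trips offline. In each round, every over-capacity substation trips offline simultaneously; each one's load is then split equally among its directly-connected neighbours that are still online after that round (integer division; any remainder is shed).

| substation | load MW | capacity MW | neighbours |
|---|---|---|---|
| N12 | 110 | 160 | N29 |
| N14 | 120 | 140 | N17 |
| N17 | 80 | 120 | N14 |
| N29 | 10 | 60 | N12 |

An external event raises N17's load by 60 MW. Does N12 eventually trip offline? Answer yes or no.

Round 1 — N17 at 140 > 120. N17 trips offline.
  N17 sheds 140 MW to N14: 140 each.
    N14: 120+140 = 260 > 140
Round 2 — N14 trips offline.
  N14 sheds 260 MW: no online neighbours, lost.
No further trips.

no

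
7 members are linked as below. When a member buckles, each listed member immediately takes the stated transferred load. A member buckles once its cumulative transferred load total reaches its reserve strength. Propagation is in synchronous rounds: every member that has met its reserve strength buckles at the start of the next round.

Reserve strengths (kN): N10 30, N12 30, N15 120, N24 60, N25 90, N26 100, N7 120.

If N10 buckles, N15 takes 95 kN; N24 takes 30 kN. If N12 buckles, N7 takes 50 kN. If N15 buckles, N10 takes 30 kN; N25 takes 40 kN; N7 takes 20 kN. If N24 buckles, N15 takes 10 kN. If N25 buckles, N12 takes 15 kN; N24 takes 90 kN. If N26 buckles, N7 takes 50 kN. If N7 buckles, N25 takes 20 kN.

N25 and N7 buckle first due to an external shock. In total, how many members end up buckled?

3

Round 1 — N25, N7 buckle (initial).
  N12: +15 → 15 < 30
  N24: +90 → 90 ≥ 60
Round 2 — N24 buckles.
  N15: +10 → 10 < 120
No further bucklings.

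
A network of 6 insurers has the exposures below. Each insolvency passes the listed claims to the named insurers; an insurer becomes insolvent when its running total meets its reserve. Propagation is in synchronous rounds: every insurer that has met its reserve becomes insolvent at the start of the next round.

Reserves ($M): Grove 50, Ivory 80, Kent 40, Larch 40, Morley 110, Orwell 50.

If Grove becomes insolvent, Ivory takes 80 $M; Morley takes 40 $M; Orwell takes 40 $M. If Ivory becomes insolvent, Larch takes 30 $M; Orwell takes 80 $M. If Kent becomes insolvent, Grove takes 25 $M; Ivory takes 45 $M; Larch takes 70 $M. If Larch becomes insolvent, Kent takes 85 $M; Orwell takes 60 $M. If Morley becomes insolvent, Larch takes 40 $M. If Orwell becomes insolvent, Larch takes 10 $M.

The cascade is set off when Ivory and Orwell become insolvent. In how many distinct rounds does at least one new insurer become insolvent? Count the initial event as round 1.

Round 1 — Ivory, Orwell become insolvent (initial).
  Larch: +30+10 → 40 ≥ 40
Round 2 — Larch becomes insolvent.
  Kent: +85 → 85 ≥ 40
Round 3 — Kent becomes insolvent.
  Grove: +25 → 25 < 50
No further insolvencies.

3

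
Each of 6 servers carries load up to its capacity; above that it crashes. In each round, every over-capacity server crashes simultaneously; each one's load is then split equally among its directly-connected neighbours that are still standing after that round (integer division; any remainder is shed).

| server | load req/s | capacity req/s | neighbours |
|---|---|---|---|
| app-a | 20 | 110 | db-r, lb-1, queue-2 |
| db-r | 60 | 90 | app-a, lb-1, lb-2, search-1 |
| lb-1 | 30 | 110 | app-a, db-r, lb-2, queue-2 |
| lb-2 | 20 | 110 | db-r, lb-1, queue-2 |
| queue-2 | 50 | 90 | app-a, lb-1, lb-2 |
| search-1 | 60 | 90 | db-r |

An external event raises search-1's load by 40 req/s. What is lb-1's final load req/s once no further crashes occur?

Round 1 — search-1 at 100 > 90. search-1 crashes.
  search-1 sheds 100 req/s to db-r: 100 each.
    db-r: 60+100 = 160 > 90
Round 2 — db-r crashes.
  db-r sheds 160 req/s to app-a, lb-1, lb-2: 53 each (1 lost).
    app-a: 20+53 = 73 ≤ 110
    lb-1: 30+53 = 83 ≤ 110
    lb-2: 20+53 = 73 ≤ 110
No further crashes.

83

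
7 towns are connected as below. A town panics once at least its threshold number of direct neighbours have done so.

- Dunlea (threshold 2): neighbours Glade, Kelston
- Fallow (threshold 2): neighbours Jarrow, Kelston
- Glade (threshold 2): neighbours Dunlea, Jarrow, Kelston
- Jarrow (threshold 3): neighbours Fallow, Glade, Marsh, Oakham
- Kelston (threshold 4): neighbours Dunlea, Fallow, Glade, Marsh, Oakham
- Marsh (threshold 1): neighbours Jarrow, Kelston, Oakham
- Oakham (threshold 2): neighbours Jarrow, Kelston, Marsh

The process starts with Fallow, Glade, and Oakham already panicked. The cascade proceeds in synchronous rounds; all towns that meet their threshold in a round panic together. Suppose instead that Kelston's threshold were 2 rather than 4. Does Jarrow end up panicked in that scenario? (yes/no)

yes

With Kelston's threshold at 2:
Round 1 — Fallow, Glade, Oakham panic (initial).
Round 2 — checking thresholds:
  Dunlea: 1 of 2 neighbours < 2, below threshold.
  Jarrow: 3 of 4 neighbours ≥ 3, panics.
  Kelston: 3 of 5 neighbours ≥ 2, panics.
  Marsh: 1 of 3 neighbours ≥ 1, panics.
Round 3 — checking thresholds:
  Dunlea: 2 of 2 neighbours ≥ 2, panics.
Round 4 — no new panics; cascade stops.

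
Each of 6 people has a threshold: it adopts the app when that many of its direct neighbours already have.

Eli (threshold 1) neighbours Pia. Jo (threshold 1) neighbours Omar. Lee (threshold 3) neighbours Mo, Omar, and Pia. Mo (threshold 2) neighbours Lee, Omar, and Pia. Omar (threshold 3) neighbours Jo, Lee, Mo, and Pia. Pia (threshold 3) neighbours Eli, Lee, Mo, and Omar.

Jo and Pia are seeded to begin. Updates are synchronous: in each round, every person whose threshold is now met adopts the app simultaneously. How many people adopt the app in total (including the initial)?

3

Round 1 — Jo, Pia adopt the app (initial).
Round 2 — checking thresholds:
  Eli: 1 of 1 neighbours ≥ 1, adopts the app.
  Lee: 1 of 3 neighbours < 3, holds.
  Mo: 1 of 3 neighbours < 2, holds.
  Omar: 2 of 4 neighbours < 3, holds.
Round 3 — no new adoptions; cascade stops.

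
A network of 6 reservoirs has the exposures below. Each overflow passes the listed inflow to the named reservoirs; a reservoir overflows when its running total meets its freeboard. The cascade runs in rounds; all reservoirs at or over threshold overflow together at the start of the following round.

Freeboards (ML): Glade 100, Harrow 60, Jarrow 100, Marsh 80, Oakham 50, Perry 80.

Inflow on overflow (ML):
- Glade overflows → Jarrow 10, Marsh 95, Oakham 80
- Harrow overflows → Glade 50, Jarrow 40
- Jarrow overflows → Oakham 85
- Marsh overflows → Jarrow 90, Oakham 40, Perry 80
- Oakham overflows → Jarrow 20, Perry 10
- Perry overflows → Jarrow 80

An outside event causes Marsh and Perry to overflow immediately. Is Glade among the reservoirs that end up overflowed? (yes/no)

Round 1 — Marsh, Perry overflow (initial).
  Jarrow: +90+80 → 170 ≥ 100
  Oakham: +40 → 40 < 50
Round 2 — Jarrow overflows.
  Oakham: +85 → 125 ≥ 50
Round 3 — Oakham overflows.
No further overflows.

no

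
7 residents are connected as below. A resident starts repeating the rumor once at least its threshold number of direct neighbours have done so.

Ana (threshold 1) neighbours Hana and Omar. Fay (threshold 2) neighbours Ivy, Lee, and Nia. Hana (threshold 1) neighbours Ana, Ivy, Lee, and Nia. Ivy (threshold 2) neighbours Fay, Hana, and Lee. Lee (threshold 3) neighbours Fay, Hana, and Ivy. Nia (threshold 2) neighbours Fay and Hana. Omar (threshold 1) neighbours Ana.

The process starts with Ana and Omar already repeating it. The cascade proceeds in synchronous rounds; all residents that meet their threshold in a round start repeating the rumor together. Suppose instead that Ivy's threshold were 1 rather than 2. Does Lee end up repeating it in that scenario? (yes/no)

no

With Ivy's threshold at 1:
Round 1 — Ana, Omar start repeating the rumor (initial).
Round 2 — checking thresholds:
  Hana: 1 of 4 neighbours ≥ 1, starts repeating the rumor.
Round 3 — checking thresholds:
  Ivy: 1 of 3 neighbours ≥ 1, starts repeating the rumor.
  Lee: 1 of 3 neighbours < 3, not yet.
  Nia: 1 of 2 neighbours < 2, not yet.
Round 4 — no new spreads; cascade stops.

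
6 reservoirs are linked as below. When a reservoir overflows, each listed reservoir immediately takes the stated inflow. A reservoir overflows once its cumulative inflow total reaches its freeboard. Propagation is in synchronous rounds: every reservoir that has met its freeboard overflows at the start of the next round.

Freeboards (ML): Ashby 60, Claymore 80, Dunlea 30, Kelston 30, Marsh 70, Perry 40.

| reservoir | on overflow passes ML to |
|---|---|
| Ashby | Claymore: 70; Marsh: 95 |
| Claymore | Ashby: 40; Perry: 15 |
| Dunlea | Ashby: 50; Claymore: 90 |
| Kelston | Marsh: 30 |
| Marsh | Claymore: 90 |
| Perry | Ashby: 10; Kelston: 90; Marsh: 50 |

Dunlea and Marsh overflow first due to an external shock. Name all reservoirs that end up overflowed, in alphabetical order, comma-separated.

Round 1 — Dunlea, Marsh overflow (initial).
  Ashby: +50 → 50 < 60
  Claymore: +90+90 → 180 ≥ 80
Round 2 — Claymore overflows.
  Ashby: +40 → 90 ≥ 60
  Perry: +15 → 15 < 40
Round 3 — Ashby overflows.
No further overflows.

Ashby, Claymore, Dunlea, Marsh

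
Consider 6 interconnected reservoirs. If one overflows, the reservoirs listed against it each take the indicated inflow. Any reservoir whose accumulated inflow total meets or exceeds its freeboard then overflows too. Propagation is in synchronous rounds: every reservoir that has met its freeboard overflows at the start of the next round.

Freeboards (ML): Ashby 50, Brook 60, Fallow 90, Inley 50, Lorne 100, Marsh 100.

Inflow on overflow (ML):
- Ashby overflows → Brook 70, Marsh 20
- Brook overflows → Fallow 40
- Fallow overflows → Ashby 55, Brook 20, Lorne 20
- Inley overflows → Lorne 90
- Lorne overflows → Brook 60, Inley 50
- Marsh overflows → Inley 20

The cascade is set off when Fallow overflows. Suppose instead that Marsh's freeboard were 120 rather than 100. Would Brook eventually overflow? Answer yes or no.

yes

With Marsh's freeboard at 120:
Round 1 — Fallow overflows (initial).
  Ashby: +55 → 55 ≥ 50
  Brook: +20 → 20 < 60
  Lorne: +20 → 20 < 100
Round 2 — Ashby overflows.
  Brook: +70 → 90 ≥ 60
  Marsh: +20 → 20 < 120
Round 3 — Brook overflows.
No further overflows.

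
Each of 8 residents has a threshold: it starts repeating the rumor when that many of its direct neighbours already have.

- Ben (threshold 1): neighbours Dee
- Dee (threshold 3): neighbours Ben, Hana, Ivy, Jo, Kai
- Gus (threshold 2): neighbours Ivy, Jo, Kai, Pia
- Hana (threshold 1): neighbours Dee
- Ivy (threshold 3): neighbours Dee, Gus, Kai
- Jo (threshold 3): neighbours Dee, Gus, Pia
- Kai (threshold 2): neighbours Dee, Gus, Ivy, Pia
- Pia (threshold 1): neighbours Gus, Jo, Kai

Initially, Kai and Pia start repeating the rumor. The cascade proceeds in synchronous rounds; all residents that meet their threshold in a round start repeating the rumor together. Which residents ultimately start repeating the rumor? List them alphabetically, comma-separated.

Gus, Kai, Pia

Round 1 — Kai, Pia start repeating the rumor (initial).
Round 2 — checking thresholds:
  Dee: 1 of 5 neighbours < 3, holds.
  Gus: 2 of 4 neighbours ≥ 2, starts repeating the rumor.
  Ivy: 1 of 3 neighbours < 3, holds.
  Jo: 1 of 3 neighbours < 3, holds.
Round 3 — no new spreads; cascade stops.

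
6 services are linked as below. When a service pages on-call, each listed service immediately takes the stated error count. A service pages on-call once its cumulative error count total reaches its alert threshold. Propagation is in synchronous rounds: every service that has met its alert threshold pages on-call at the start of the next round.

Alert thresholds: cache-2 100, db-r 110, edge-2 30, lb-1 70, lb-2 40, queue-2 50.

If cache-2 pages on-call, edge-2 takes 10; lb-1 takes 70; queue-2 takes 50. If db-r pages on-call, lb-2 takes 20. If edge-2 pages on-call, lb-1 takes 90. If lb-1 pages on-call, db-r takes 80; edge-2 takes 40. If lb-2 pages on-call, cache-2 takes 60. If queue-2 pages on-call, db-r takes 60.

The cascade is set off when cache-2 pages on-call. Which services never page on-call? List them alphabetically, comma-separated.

Round 1 — cache-2 pages on-call (initial).
  edge-2: +10 → 10 < 30
  lb-1: +70 → 70 ≥ 70
  queue-2: +50 → 50 ≥ 50
Round 2 — lb-1, queue-2 page on-call.
  db-r: +80+60 → 140 ≥ 110
  edge-2: +40 → 50 ≥ 30
Round 3 — db-r, edge-2 page on-call.
  lb-2: +20 → 20 < 40
No further pages.

lb-2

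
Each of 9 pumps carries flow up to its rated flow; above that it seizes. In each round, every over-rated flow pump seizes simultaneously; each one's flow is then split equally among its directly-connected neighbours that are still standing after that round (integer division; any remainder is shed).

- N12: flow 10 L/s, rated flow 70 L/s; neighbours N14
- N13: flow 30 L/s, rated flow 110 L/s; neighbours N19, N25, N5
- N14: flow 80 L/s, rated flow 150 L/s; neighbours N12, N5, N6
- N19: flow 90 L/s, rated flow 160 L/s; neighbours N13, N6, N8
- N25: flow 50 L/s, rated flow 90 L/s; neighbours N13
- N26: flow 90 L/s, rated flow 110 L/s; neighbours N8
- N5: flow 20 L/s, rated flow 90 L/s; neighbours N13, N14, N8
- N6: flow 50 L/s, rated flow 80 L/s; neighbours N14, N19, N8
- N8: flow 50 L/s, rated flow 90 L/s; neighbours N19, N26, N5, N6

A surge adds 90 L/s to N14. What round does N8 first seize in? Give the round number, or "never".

3

Round 1 — N14 at 170 > 150. N14 seizes.
  N14 sheds 170 L/s to N12, N5, N6: 56 each (2 lost).
    N12: 10+56 = 66 ≤ 70
    N5: 20+56 = 76 ≤ 90
    N6: 50+56 = 106 > 80
Round 2 — N6 seizes.
  N6 sheds 106 L/s to N19, N8: 53 each.
    N19: 90+53 = 143 ≤ 160
    N8: 50+53 = 103 > 90
Round 3 — N8 seizes.
  N8 sheds 103 L/s to N19, N26, N5: 34 each (1 lost).
    N19: 143+34 = 177 > 160
    N26: 90+34 = 124 > 110
    N5: 76+34 = 110 > 90
Round 4 — N19, N26, N5 seize.
  N19 sheds 177 L/s to N13: 177 each.
    N13: 30+177 = 207 > 110
  N26 sheds 124 L/s: no online neighbours, lost.
  N5 sheds 110 L/s to N13: 110 each.
    N13: 207+110 = 317 > 110
Round 5 — N13 seizes.
  N13 sheds 317 L/s to N25: 317 each.
    N25: 50+317 = 367 > 90
Round 6 — N25 seizes.
  N25 sheds 367 L/s: no online neighbours, lost.
No further seizures.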